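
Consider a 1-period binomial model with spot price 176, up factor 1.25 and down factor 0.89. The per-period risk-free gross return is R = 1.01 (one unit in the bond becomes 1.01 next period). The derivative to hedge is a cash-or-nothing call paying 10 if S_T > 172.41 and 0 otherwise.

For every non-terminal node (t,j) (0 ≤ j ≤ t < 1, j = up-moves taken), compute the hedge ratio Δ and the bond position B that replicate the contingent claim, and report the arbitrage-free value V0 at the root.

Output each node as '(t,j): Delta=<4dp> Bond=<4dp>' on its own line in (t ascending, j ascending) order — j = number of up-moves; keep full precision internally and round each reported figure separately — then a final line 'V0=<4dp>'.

Under the risk-neutral measure, an up-move has probability p* = (R−d)/(u−d) = 0.3333 and values discount at R = 1.01.
Payoff layer (t=1): V(1,0)=0.0000, V(1,1)=10.0000
  t=0,j=0: stock 176.0000 → up 220.0000 (V=10.0000), down 156.6400 (V=0.0000). Price 3.3003; hedge Δ=0.1578, bond B=-24.4774.
Self-financing check: at every node Δ·S+B equals the discounted successor values.

(0,0): Delta=0.1578 Bond=-24.4774
V0=3.3003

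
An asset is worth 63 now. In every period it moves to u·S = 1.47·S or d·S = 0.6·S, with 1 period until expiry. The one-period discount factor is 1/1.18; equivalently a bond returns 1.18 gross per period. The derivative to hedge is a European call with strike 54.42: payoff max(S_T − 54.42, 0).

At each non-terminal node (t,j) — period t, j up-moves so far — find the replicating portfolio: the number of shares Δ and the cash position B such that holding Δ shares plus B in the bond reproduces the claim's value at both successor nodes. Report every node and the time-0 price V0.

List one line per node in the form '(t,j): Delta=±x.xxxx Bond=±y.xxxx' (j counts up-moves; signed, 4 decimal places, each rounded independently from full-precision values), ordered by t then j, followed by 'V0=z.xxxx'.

(0,0): Delta=0.6968 Bond=-22.3203
V0=21.5763

Under the risk-neutral measure, an up-move has probability p* = (R−d)/(u−d) = 0.6667 and values discount at R = 1.18.
Terminal payoffs: V(1,0)=0.0000, V(1,1)=38.1900
Node (0,0) S=63.0000: V=(p*·38.1900+(1−p*)·0.0000)/1.18=21.5763; Δ=(38.1900−0.0000)/(92.6100−37.8000)=0.6968; B=V−Δ·S=-22.3203
Self-financing check: at every node Δ·S+B equals the discounted successor values.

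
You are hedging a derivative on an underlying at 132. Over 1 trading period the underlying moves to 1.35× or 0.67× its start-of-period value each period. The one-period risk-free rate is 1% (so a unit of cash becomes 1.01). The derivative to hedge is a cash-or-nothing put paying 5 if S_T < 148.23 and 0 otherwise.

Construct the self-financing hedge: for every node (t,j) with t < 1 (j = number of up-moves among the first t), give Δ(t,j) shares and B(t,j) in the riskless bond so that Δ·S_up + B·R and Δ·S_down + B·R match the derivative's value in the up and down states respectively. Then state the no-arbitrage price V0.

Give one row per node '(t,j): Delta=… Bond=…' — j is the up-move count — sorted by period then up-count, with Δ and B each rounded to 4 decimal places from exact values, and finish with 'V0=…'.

(0,0): Delta=-0.0557 Bond=9.8282
V0=2.4752

No-arbitrage ⇒ martingale measure with p* = (R−d)/(u−d) = 0.5000.
Terminal values V(1,·): V(1,0)=5.0000, V(1,1)=0.0000
  t=0,j=0: stock 132.0000 → up 178.2000 (V=0.0000), down 88.4400 (V=5.0000). Price 2.4752; hedge Δ=-0.0557, bond B=9.8282.
Self-financing check: at every node Δ·S+B equals the discounted successor values.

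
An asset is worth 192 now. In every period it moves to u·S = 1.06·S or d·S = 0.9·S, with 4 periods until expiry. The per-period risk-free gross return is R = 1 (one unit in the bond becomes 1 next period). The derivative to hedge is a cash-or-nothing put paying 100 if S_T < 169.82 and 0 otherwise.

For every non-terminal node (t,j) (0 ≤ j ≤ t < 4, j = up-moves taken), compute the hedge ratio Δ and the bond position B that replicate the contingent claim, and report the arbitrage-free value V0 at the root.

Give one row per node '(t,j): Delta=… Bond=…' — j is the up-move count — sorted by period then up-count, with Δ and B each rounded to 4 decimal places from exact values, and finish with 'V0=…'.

(0,0): Delta=-0.8583 Bond=179.9561
(1,0): Delta=-1.6954 Bond=324.6094
(1,1): Delta=-0.4319 Bond=93.1641
(2,0): Delta=-2.5117 Bond=451.5625
(2,1): Delta=-1.2796 Bond=248.4375
(2,2): Delta=0.0000 Bond=0.0000
(3,0): Delta=0.0000 Bond=100.0000
(3,1): Delta=-3.7913 Bond=662.5000
(3,2): Delta=0.0000 Bond=0.0000
(3,3): Delta=0.0000 Bond=0.0000
V0=15.1611

No-arbitrage ⇒ martingale measure with p* = (R−d)/(u−d) = 0.6250.
Terminal values V(4,·): V(4,0)=100.0000, V(4,1)=100.0000, V(4,2)=0.0000, V(4,3)=0.0000, V(4,4)=0.0000
(3,0): S=139.9680. Δ = (V_up−V_dn)/(S_up−S_dn) = (100.0000−100.0000)/(148.3661−125.9712) = 0.0000. V = [p*·100.0000 + (1−p*)·100.0000]/1 = 100.0000. B = V − Δ·S = 100.0000.
(3,1): S=164.8512. Δ = (V_up−V_dn)/(S_up−S_dn) = (0.0000−100.0000)/(174.7423−148.3661) = -3.7913. V = [p*·0.0000 + (1−p*)·100.0000]/1 = 37.5000. B = V − Δ·S = 662.5000.
(3,2): S=194.1581. Δ = (V_up−V_dn)/(S_up−S_dn) = (0.0000−0.0000)/(205.8076−174.7423) = 0.0000. V = [p*·0.0000 + (1−p*)·0.0000]/1 = 0.0000. B = V − Δ·S = 0.0000.
(3,3): S=228.6751. Δ = (V_up−V_dn)/(S_up−S_dn) = (0.0000−0.0000)/(242.3956−205.8076) = 0.0000. V = [p*·0.0000 + (1−p*)·0.0000]/1 = 0.0000. B = V − Δ·S = 0.0000.
(2,0): S=155.5200. Δ = (V_up−V_dn)/(S_up−S_dn) = (37.5000−100.0000)/(164.8512−139.9680) = -2.5117. V = [p*·37.5000 + (1−p*)·100.0000]/1 = 60.9375. B = V − Δ·S = 451.5625.
(2,1): S=183.1680. Δ = (V_up−V_dn)/(S_up−S_dn) = (0.0000−37.5000)/(194.1581−164.8512) = -1.2796. V = [p*·0.0000 + (1−p*)·37.5000]/1 = 14.0625. B = V − Δ·S = 248.4375.
(2,2): S=215.7312. Δ = (V_up−V_dn)/(S_up−S_dn) = (0.0000−0.0000)/(228.6751−194.1581) = 0.0000. V = [p*·0.0000 + (1−p*)·0.0000]/1 = 0.0000. B = V − Δ·S = 0.0000.
(1,0): S=172.8000. Δ = (V_up−V_dn)/(S_up−S_dn) = (14.0625−60.9375)/(183.1680−155.5200) = -1.6954. V = [p*·14.0625 + (1−p*)·60.9375]/1 = 31.6406. B = V − Δ·S = 324.6094.
(1,1): S=203.5200. Δ = (V_up−V_dn)/(S_up−S_dn) = (0.0000−14.0625)/(215.7312−183.1680) = -0.4319. V = [p*·0.0000 + (1−p*)·14.0625]/1 = 5.2734. B = V − Δ·S = 93.1641.
(0,0): S=192.0000. Δ = (V_up−V_dn)/(S_up−S_dn) = (5.2734−31.6406)/(203.5200−172.8000) = -0.8583. V = [p*·5.2734 + (1−p*)·31.6406]/1 = 15.1611. B = V − Δ·S = 179.9561.
The time-0 hedge costs 15.1611, which is the no-arbitrage price.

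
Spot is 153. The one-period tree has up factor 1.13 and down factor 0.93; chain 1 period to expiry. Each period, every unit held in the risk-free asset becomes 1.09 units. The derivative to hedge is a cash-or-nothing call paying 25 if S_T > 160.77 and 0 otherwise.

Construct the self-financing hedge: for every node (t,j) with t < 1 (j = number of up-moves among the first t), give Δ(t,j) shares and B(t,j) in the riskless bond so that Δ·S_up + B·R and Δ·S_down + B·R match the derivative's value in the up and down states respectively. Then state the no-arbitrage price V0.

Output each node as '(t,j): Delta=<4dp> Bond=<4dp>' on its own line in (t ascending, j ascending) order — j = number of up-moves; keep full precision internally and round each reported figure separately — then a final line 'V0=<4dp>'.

The replicating-portfolio and risk-neutral prices coincide; use p* = (1.09−0.93)/(1.13−0.93) = 0.8000 for the latter.
At expiry t=1: V(1,0)=0.0000, V(1,1)=25.0000
Node (0,0) S=153.0000: V=(p*·25.0000+(1−p*)·0.0000)/1.09=18.3486; Δ=(25.0000−0.0000)/(172.8900−142.2900)=0.8170; B=V−Δ·S=-106.6514
Root portfolio cost Δ·153+B reproduces V0=18.3486.

(0,0): Delta=0.8170 Bond=-106.6514
V0=18.3486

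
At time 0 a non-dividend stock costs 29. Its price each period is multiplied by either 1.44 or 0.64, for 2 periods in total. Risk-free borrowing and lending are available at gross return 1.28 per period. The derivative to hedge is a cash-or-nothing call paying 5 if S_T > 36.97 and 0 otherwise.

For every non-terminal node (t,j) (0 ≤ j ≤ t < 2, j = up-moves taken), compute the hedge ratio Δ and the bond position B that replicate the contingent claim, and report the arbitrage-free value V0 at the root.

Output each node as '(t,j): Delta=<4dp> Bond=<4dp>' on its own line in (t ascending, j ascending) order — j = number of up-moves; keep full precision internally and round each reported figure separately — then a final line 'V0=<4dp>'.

(0,0): Delta=0.1347 Bond=-1.9531
(1,0): Delta=0.0000 Bond=0.0000
(1,1): Delta=0.1497 Bond=-3.1250
V0=1.9531

No-arbitrage ⇒ martingale measure with p* = (R−d)/(u−d) = 0.8000.
Terminal payoffs: V(2,0)=0.0000, V(2,1)=0.0000, V(2,2)=5.0000
Node (1,0) S=18.5600: V=(p*·0.0000+(1−p*)·0.0000)/1.28=0.0000; Δ=(0.0000−0.0000)/(26.7264−11.8784)=0.0000; B=V−Δ·S=0.0000
Node (1,1) S=41.7600: V=(p*·5.0000+(1−p*)·0.0000)/1.28=3.1250; Δ=(5.0000−0.0000)/(60.1344−26.7264)=0.1497; B=V−Δ·S=-3.1250
Node (0,0) S=29.0000: V=(p*·3.1250+(1−p*)·0.0000)/1.28=1.9531; Δ=(3.1250−0.0000)/(41.7600−18.5600)=0.1347; B=V−Δ·S=-1.9531
The time-0 hedge costs 1.9531, which is the no-arbitrage price.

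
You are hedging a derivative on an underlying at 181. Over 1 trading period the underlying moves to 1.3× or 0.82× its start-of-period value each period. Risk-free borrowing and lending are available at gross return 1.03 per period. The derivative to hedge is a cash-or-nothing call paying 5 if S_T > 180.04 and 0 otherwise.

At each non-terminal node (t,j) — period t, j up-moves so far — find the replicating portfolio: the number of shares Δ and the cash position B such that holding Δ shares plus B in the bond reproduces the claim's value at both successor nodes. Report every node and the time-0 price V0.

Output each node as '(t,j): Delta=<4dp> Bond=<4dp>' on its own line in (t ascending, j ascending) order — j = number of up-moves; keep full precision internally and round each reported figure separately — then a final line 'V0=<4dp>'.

(0,0): Delta=0.0576 Bond=-8.2929
V0=2.1238

No-arbitrage ⇒ martingale measure with p* = (R−d)/(u−d) = 0.4375.
Terminal values V(1,·): V(1,0)=0.0000, V(1,1)=5.0000
  t=0,j=0: stock 181.0000 → up 235.3000 (V=5.0000), down 148.4200 (V=0.0000). Price 2.1238; hedge Δ=0.0576, bond B=-8.2929.
Each (Δ,B) replicates both successor values, so the strategy is self-financing and V0 is arbitrage-free.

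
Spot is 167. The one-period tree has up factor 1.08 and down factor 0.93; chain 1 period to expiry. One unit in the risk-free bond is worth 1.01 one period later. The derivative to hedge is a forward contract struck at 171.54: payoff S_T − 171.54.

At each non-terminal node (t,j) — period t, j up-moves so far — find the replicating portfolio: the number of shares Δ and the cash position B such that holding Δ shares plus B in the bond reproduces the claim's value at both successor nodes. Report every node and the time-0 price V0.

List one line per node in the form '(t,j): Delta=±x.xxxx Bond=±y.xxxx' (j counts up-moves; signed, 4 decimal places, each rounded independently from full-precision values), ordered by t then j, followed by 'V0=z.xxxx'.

Risk-neutral probability p* = (R−d)/(u−d) = (1.01−0.93)/(1.08−0.93) = 0.5333.
Terminal payoffs: V(1,0)=-16.2300, V(1,1)=8.8200
  t=0,j=0: stock 167.0000 → up 180.3600 (V=8.8200), down 155.3100 (V=-16.2300). Price -2.8416; hedge Δ=1.0000, bond B=-169.8416.
The time-0 hedge costs -2.8416, which is the no-arbitrage price.

(0,0): Delta=1.0000 Bond=-169.8416
V0=-2.8416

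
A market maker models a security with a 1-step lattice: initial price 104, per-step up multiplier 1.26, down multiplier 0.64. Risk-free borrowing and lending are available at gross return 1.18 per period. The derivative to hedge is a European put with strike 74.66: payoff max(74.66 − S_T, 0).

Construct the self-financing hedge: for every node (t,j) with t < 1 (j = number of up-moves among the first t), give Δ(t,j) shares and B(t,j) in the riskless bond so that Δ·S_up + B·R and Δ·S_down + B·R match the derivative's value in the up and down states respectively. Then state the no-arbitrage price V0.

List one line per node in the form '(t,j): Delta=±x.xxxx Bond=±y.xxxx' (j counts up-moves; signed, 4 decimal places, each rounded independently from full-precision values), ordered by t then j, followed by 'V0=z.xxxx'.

Risk-neutral probability p* = (R−d)/(u−d) = (1.18−0.64)/(1.26−0.64) = 0.8710.
At expiry t=1: V(1,0)=8.1000, V(1,1)=0.0000
Node (0,0) S=104.0000: V=(p*·0.0000+(1−p*)·8.1000)/1.18=0.8857; Δ=(0.0000−8.1000)/(131.0400−66.5600)=-0.1256; B=V−Δ·S=13.9502
Check: Δ(0,0)·S0 + B(0,0) = 0.8857 = V0.

(0,0): Delta=-0.1256 Bond=13.9502
V0=0.8857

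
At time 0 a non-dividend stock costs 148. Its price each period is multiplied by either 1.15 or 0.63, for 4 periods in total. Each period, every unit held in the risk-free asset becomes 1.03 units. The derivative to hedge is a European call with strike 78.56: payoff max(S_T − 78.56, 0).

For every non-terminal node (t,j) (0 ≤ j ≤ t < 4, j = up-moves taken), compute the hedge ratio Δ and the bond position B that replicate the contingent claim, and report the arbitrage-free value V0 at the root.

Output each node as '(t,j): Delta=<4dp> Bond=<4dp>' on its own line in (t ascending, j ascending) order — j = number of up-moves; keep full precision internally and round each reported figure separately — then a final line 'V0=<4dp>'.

(0,0): Delta=0.9416 Bond=-59.6596
(1,0): Delta=0.7276 Bond=-41.4930
(1,1): Delta=0.9768 Bond=-67.4363
(2,0): Delta=0.0000 Bond=0.0000
(2,1): Delta=0.8471 Bond=-55.5591
(2,2): Delta=0.9981 Bond=-73.6295
(3,0): Delta=0.0000 Bond=0.0000
(3,1): Delta=0.0000 Bond=0.0000
(3,2): Delta=0.9864 Bond=-74.3936
(3,3): Delta=1.0000 Bond=-76.2718
V0=79.6962

The replicating-portfolio and risk-neutral prices coincide; use p* = (1.03−0.63)/(1.15−0.63) = 0.7692 for the latter.
At expiry t=4: V(4,0)=0.0000, V(4,1)=0.0000, V(4,2)=0.0000, V(4,3)=63.2464, V(4,4)=180.2929
  t=3,j=0: stock 37.0070 → up 42.5580 (V=0.0000), down 23.3144 (V=0.0000). Price 0.0000; hedge Δ=0.0000, bond B=0.0000.
  t=3,j=1: stock 67.5524 → up 77.6852 (V=0.0000), down 42.5580 (V=0.0000). Price 0.0000; hedge Δ=0.0000, bond B=0.0000.
  t=3,j=2: stock 123.3099 → up 141.8064 (V=63.2464), down 77.6852 (V=0.0000). Price 47.2340; hedge Δ=0.9864, bond B=-74.3936.
  t=3,j=3: stock 225.0895 → up 258.8529 (V=180.2929), down 141.8064 (V=63.2464). Price 148.8177; hedge Δ=1.0000, bond B=-76.2718.
  t=2,j=0: stock 58.7412 → up 67.5524 (V=0.0000), down 37.0070 (V=0.0000). Price 0.0000; hedge Δ=0.0000, bond B=0.0000.
  t=2,j=1: stock 107.2260 → up 123.3099 (V=47.2340), down 67.5524 (V=0.0000). Price 35.2756; hedge Δ=0.8471, bond B=-55.5591.
  t=2,j=2: stock 195.7300 → up 225.0895 (V=148.8177), down 123.3099 (V=47.2340). Price 121.7236; hedge Δ=0.9981, bond B=-73.6295.
  t=1,j=0: stock 93.2400 → up 107.2260 (V=35.2756), down 58.7412 (V=0.0000). Price 26.3447; hedge Δ=0.7276, bond B=-41.4930.
  t=1,j=1: stock 170.2000 → up 195.7300 (V=121.7236), down 107.2260 (V=35.2756). Price 98.8098; hedge Δ=0.9768, bond B=-67.4363.
  t=0,j=0: stock 148.0000 → up 170.2000 (V=98.8098), down 93.2400 (V=26.3447). Price 79.6962; hedge Δ=0.9416, bond B=-59.6596.
Each (Δ,B) replicates both successor values, so the strategy is self-financing and V0 is arbitrage-free.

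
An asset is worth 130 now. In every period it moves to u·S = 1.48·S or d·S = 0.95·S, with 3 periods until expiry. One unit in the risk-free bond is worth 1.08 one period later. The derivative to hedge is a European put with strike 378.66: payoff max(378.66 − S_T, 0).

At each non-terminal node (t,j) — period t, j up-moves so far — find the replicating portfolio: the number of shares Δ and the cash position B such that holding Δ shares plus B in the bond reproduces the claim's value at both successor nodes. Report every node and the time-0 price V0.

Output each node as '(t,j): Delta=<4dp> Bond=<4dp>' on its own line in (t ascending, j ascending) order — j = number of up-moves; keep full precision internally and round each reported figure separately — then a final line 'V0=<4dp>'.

(0,0): Delta=-0.9680 Bond=296.9308
(1,0): Delta=-1.0000 Bond=324.6399
(1,1): Delta=-0.9047 Bond=308.5172
(2,0): Delta=-1.0000 Bond=350.6111
(2,1): Delta=-1.0000 Bond=350.6111
(2,2): Delta=-0.7166 Bond=279.6217
V0=171.0936

Risk-neutral probability p* = (R−d)/(u−d) = (1.08−0.95)/(1.48−0.95) = 0.2453.
Payoff layer (t=3): V(3,0)=267.2013, V(3,1)=205.0190, V(3,2)=108.1456, V(3,3)=0.0000
(2,0): S=117.3250. Δ = (V_up−V_dn)/(S_up−S_dn) = (205.0190−267.2013)/(173.6410−111.4587) = -1.0000. V = [p*·205.0190 + (1−p*)·267.2013]/1.08 = 233.2861. B = V − Δ·S = 350.6111.
(2,1): S=182.7800. Δ = (V_up−V_dn)/(S_up−S_dn) = (108.1456−205.0190)/(270.5144−173.6410) = -1.0000. V = [p*·108.1456 + (1−p*)·205.0190]/1.08 = 167.8311. B = V − Δ·S = 350.6111.
(2,2): S=284.7520. Δ = (V_up−V_dn)/(S_up−S_dn) = (0.0000−108.1456)/(421.4330−270.5144) = -0.7166. V = [p*·0.0000 + (1−p*)·108.1456]/1.08 = 75.5734. B = V − Δ·S = 279.6217.
(1,0): S=123.5000. Δ = (V_up−V_dn)/(S_up−S_dn) = (167.8311−233.2861)/(182.7800−117.3250) = -1.0000. V = [p*·167.8311 + (1−p*)·233.2861]/1.08 = 201.1399. B = V − Δ·S = 324.6399.
(1,1): S=192.4000. Δ = (V_up−V_dn)/(S_up−S_dn) = (75.5734−167.8311)/(284.7520−182.7800) = -0.9047. V = [p*·75.5734 + (1−p*)·167.8311]/1.08 = 134.4462. B = V − Δ·S = 308.5172.
(0,0): S=130.0000. Δ = (V_up−V_dn)/(S_up−S_dn) = (134.4462−201.1399)/(192.4000−123.5000) = -0.9680. V = [p*·134.4462 + (1−p*)·201.1399]/1.08 = 171.0936. B = V − Δ·S = 296.9308.
Check: Δ(0,0)·S0 + B(0,0) = 171.0936 = V0.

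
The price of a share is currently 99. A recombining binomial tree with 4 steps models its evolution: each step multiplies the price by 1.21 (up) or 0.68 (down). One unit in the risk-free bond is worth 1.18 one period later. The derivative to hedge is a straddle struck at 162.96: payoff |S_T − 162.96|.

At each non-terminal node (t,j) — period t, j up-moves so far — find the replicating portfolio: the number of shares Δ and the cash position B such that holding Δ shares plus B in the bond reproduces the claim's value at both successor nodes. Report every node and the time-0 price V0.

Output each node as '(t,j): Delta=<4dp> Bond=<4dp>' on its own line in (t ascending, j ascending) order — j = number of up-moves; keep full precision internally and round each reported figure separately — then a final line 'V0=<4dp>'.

(0,0): Delta=-0.0406 Bond=29.3173
(1,0): Delta=-1.0000 Bond=99.1825
(1,1): Delta=-0.0082 Bond=30.7191
(2,0): Delta=-1.0000 Bond=117.0353
(2,1): Delta=-1.0000 Bond=117.0353
(2,2): Delta=0.0252 Bond=31.4014
(3,0): Delta=-1.0000 Bond=138.1017
(3,1): Delta=-1.0000 Bond=138.1017
(3,2): Delta=-1.0000 Bond=138.1017
(3,3): Delta=0.0598 Bond=30.9907
V0=25.2998

Under the risk-neutral measure, an up-move has probability p* = (R−d)/(u−d) = 0.9434 and values discount at R = 1.18.
Terminal values V(4,·): V(4,0)=141.7924, V(4,1)=125.2942, V(4,2)=95.9370, V(4,3)=43.6985, V(4,4)=49.2553
(3,0): S=31.1288. Δ = (V_up−V_dn)/(S_up−S_dn) = (125.2942−141.7924)/(37.6658−21.1676) = -1.0000. V = [p*·125.2942 + (1−p*)·141.7924]/1.18 = 106.9729. B = V − Δ·S = 138.1017.
(3,1): S=55.3909. Δ = (V_up−V_dn)/(S_up−S_dn) = (95.9370−125.2942)/(67.0230−37.6658) = -1.0000. V = [p*·95.9370 + (1−p*)·125.2942]/1.18 = 82.7108. B = V − Δ·S = 138.1017.
(3,2): S=98.5632. Δ = (V_up−V_dn)/(S_up−S_dn) = (43.6985−95.9370)/(119.2615−67.0230) = -1.0000. V = [p*·43.6985 + (1−p*)·95.9370]/1.18 = 39.5385. B = V − Δ·S = 138.1017.
(3,3): S=175.3845. Δ = (V_up−V_dn)/(S_up−S_dn) = (49.2553−43.6985)/(212.2153−119.2615) = 0.0598. V = [p*·49.2553 + (1−p*)·43.6985]/1.18 = 41.4752. B = V − Δ·S = 30.9907.
(2,0): S=45.7776. Δ = (V_up−V_dn)/(S_up−S_dn) = (82.7108−106.9729)/(55.3909−31.1288) = -1.0000. V = [p*·82.7108 + (1−p*)·106.9729]/1.18 = 71.2577. B = V − Δ·S = 117.0353.
(2,1): S=81.4572. Δ = (V_up−V_dn)/(S_up−S_dn) = (39.5385−82.7108)/(98.5632−55.3909) = -1.0000. V = [p*·39.5385 + (1−p*)·82.7108]/1.18 = 35.5781. B = V − Δ·S = 117.0353.
(2,2): S=144.9459. Δ = (V_up−V_dn)/(S_up−S_dn) = (41.4752−39.5385)/(175.3845−98.5632) = 0.0252. V = [p*·41.4752 + (1−p*)·39.5385]/1.18 = 35.0556. B = V − Δ·S = 31.4014.
(1,0): S=67.3200. Δ = (V_up−V_dn)/(S_up−S_dn) = (35.5781−71.2577)/(81.4572−45.7776) = -1.0000. V = [p*·35.5781 + (1−p*)·71.2577]/1.18 = 31.8625. B = V − Δ·S = 99.1825.
(1,1): S=119.7900. Δ = (V_up−V_dn)/(S_up−S_dn) = (35.0556−35.5781)/(144.9459−81.4572) = -0.0082. V = [p*·35.0556 + (1−p*)·35.5781]/1.18 = 29.7332. B = V − Δ·S = 30.7191.
(0,0): S=99.0000. Δ = (V_up−V_dn)/(S_up−S_dn) = (29.7332−31.8625)/(119.7900−67.3200) = -0.0406. V = [p*·29.7332 + (1−p*)·31.8625]/1.18 = 25.2998. B = V − Δ·S = 29.3173.
Check: Δ(0,0)·S0 + B(0,0) = 25.2998 = V0.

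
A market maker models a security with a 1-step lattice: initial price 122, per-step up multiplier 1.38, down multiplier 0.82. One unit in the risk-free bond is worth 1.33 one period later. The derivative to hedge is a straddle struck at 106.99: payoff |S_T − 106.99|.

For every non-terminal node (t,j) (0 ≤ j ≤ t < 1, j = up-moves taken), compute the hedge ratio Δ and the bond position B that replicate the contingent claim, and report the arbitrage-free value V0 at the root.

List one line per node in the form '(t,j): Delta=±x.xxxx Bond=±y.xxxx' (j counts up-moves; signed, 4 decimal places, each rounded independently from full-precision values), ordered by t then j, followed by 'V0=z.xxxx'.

(0,0): Delta=0.7965 Bond=-54.6890
V0=42.4895

No-arbitrage ⇒ martingale measure with p* = (R−d)/(u−d) = 0.9107.
Terminal values V(1,·): V(1,0)=6.9500, V(1,1)=61.3700
Node (0,0) S=122.0000: V=(p*·61.3700+(1−p*)·6.9500)/1.33=42.4895; Δ=(61.3700−6.9500)/(168.3600−100.0400)=0.7965; B=V−Δ·S=-54.6890
Root portfolio cost Δ·122+B reproduces V0=42.4895.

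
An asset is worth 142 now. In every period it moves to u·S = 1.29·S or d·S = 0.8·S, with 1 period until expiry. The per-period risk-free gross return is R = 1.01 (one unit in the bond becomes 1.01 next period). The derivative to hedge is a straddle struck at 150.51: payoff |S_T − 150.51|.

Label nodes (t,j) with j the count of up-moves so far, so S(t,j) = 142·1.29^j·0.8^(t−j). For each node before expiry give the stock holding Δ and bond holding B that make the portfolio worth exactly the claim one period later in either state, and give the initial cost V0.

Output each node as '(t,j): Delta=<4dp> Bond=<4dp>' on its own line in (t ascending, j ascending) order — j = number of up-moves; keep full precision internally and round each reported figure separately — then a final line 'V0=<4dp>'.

(0,0): Delta=-0.0609 Bond=43.3985
V0=34.7454

No-arbitrage ⇒ martingale measure with p* = (R−d)/(u−d) = 0.4286.
Payoff layer (t=1): V(1,0)=36.9100, V(1,1)=32.6700
(0,0): S=142.0000. Δ = (V_up−V_dn)/(S_up−S_dn) = (32.6700−36.9100)/(183.1800−113.6000) = -0.0609. V = [p*·32.6700 + (1−p*)·36.9100]/1.01 = 34.7454. B = V − Δ·S = 43.3985.
Check: Δ(0,0)·S0 + B(0,0) = 34.7454 = V0.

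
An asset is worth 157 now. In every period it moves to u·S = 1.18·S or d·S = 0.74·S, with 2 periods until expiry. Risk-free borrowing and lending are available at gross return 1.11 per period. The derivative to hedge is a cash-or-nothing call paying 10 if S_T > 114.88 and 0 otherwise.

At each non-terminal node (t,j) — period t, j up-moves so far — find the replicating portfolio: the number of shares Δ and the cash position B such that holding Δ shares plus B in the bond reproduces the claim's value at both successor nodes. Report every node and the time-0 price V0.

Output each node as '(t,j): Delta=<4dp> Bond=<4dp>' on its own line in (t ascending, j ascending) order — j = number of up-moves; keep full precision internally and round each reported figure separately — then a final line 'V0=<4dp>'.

(0,0): Delta=0.0207 Bond=4.6534
(1,0): Delta=0.1956 Bond=-15.1515
(1,1): Delta=0.0000 Bond=9.0090
V0=7.9108

No-arbitrage ⇒ martingale measure with p* = (R−d)/(u−d) = 0.8409.
Payoff layer (t=2): V(2,0)=0.0000, V(2,1)=10.0000, V(2,2)=10.0000
(1,0): S=116.1800. Δ = (V_up−V_dn)/(S_up−S_dn) = (10.0000−0.0000)/(137.0924−85.9732) = 0.1956. V = [p*·10.0000 + (1−p*)·0.0000]/1.11 = 7.5758. B = V − Δ·S = -15.1515.
(1,1): S=185.2600. Δ = (V_up−V_dn)/(S_up−S_dn) = (10.0000−10.0000)/(218.6068−137.0924) = 0.0000. V = [p*·10.0000 + (1−p*)·10.0000]/1.11 = 9.0090. B = V − Δ·S = 9.0090.
(0,0): S=157.0000. Δ = (V_up−V_dn)/(S_up−S_dn) = (9.0090−7.5758)/(185.2600−116.1800) = 0.0207. V = [p*·9.0090 + (1−p*)·7.5758]/1.11 = 7.9108. B = V − Δ·S = 4.6534.
Check: Δ(0,0)·S0 + B(0,0) = 7.9108 = V0.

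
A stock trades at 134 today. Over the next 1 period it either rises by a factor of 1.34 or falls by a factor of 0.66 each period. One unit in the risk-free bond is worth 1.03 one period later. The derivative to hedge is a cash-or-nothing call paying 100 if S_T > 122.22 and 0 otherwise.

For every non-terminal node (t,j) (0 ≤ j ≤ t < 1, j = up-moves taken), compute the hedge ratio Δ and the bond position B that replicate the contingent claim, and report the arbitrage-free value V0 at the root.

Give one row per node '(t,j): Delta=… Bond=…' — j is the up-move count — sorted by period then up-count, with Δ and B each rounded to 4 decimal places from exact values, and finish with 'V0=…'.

(0,0): Delta=1.0975 Bond=-94.2319
V0=52.8270

Since d<R<u, set p* = (R−d)/(u−d) = 0.5441; price each node as the discounted p*-expectation of its children.
At expiry t=1: V(1,0)=0.0000, V(1,1)=100.0000
  t=0,j=0: stock 134.0000 → up 179.5600 (V=100.0000), down 88.4400 (V=0.0000). Price 52.8270; hedge Δ=1.0975, bond B=-94.2319.
Root portfolio cost Δ·134+B reproduces V0=52.8270.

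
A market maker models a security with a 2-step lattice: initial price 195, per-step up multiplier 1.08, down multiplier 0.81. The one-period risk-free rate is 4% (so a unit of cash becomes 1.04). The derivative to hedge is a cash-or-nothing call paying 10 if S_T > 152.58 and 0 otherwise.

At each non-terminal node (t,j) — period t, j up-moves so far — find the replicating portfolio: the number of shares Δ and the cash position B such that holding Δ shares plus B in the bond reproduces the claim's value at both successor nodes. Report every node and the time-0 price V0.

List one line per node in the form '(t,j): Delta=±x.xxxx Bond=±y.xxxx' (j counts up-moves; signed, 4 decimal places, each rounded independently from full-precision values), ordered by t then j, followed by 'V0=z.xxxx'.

Risk-neutral probability p* = (R−d)/(u−d) = (1.04−0.81)/(1.08−0.81) = 0.8519.
Terminal values V(2,·): V(2,0)=0.0000, V(2,1)=10.0000, V(2,2)=10.0000
  t=1,j=0: stock 157.9500 → up 170.5860 (V=10.0000), down 127.9395 (V=0.0000). Price 8.1909; hedge Δ=0.2345, bond B=-28.8462.
  t=1,j=1: stock 210.6000 → up 227.4480 (V=10.0000), down 170.5860 (V=10.0000). Price 9.6154; hedge Δ=0.0000, bond B=9.6154.
  t=0,j=0: stock 195.0000 → up 210.6000 (V=9.6154), down 157.9500 (V=8.1909). Price 9.0426; hedge Δ=0.0271, bond B=3.7667.
Root portfolio cost Δ·195+B reproduces V0=9.0426.

(0,0): Delta=0.0271 Bond=3.7667
(1,0): Delta=0.2345 Bond=-28.8462
(1,1): Delta=0.0000 Bond=9.6154
V0=9.0426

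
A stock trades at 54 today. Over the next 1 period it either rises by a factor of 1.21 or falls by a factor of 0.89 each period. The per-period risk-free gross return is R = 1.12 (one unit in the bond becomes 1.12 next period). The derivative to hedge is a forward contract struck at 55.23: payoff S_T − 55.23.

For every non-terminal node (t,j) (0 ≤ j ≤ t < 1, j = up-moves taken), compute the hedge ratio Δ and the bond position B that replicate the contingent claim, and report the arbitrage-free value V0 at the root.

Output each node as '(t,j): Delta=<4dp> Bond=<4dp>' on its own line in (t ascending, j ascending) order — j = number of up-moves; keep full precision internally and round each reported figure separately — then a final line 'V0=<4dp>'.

(0,0): Delta=1.0000 Bond=-49.3125
V0=4.6875

Risk-neutral probability p* = (R−d)/(u−d) = (1.12−0.89)/(1.21−0.89) = 0.7188.
Payoff layer (t=1): V(1,0)=-7.1700, V(1,1)=10.1100
(0,0): S=54.0000. Δ = (V_up−V_dn)/(S_up−S_dn) = (10.1100−-7.1700)/(65.3400−48.0600) = 1.0000. V = [p*·10.1100 + (1−p*)·-7.1700]/1.12 = 4.6875. B = V − Δ·S = -49.3125.
Each (Δ,B) replicates both successor values, so the strategy is self-financing and V0 is arbitrage-free.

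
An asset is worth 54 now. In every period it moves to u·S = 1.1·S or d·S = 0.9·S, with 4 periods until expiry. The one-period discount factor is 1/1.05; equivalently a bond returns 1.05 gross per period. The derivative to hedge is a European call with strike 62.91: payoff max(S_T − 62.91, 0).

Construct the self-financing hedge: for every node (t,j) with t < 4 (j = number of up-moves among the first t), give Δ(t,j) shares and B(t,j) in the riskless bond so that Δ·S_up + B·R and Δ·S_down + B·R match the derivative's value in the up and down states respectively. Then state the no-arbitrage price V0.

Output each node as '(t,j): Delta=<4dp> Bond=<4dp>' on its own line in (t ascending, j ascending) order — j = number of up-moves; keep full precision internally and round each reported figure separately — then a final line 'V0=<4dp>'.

(0,0): Delta=0.5450 Bond=-24.6094
(1,0): Delta=0.0933 Bond=-3.8847
(1,1): Delta=0.6682 Bond=-33.1583
(2,0): Delta=0.0000 Bond=0.0000
(2,1): Delta=0.1187 Bond=-5.4386
(2,2): Delta=0.8181 Bond=-44.6088
(3,0): Delta=0.0000 Bond=0.0000
(3,1): Delta=0.0000 Bond=0.0000
(3,2): Delta=0.1511 Bond=-7.6140
(3,3): Delta=1.0000 Bond=-59.9143
V0=4.8210

Risk-neutral probability p* = (R−d)/(u−d) = (1.05−0.9)/(1.1−0.9) = 0.7500.
Terminal payoffs: V(4,0)=0.0000, V(4,1)=0.0000, V(4,2)=0.0000, V(4,3)=1.7766, V(4,4)=16.1514
Node (3,0) S=39.3660: V=(p*·0.0000+(1−p*)·0.0000)/1.05=0.0000; Δ=(0.0000−0.0000)/(43.3026−35.4294)=0.0000; B=V−Δ·S=0.0000
Node (3,1) S=48.1140: V=(p*·0.0000+(1−p*)·0.0000)/1.05=0.0000; Δ=(0.0000−0.0000)/(52.9254−43.3026)=0.0000; B=V−Δ·S=0.0000
Node (3,2) S=58.8060: V=(p*·1.7766+(1−p*)·0.0000)/1.05=1.2690; Δ=(1.7766−0.0000)/(64.6866−52.9254)=0.1511; B=V−Δ·S=-7.6140
Node (3,3) S=71.8740: V=(p*·16.1514+(1−p*)·1.7766)/1.05=11.9597; Δ=(16.1514−1.7766)/(79.0614−64.6866)=1.0000; B=V−Δ·S=-59.9143
Node (2,0) S=43.7400: V=(p*·0.0000+(1−p*)·0.0000)/1.05=0.0000; Δ=(0.0000−0.0000)/(48.1140−39.3660)=0.0000; B=V−Δ·S=0.0000
Node (2,1) S=53.4600: V=(p*·1.2690+(1−p*)·0.0000)/1.05=0.9064; Δ=(1.2690−0.0000)/(58.8060−48.1140)=0.1187; B=V−Δ·S=-5.4386
Node (2,2) S=65.3400: V=(p*·11.9597+(1−p*)·1.2690)/1.05=8.8448; Δ=(11.9597−1.2690)/(71.8740−58.8060)=0.8181; B=V−Δ·S=-44.6088
Node (1,0) S=48.6000: V=(p*·0.9064+(1−p*)·0.0000)/1.05=0.6474; Δ=(0.9064−0.0000)/(53.4600−43.7400)=0.0933; B=V−Δ·S=-3.8847
Node (1,1) S=59.4000: V=(p*·8.8448+(1−p*)·0.9064)/1.05=6.5335; Δ=(8.8448−0.9064)/(65.3400−53.4600)=0.6682; B=V−Δ·S=-33.1583
Node (0,0) S=54.0000: V=(p*·6.5335+(1−p*)·0.6474)/1.05=4.8210; Δ=(6.5335−0.6474)/(59.4000−48.6000)=0.5450; B=V−Δ·S=-24.6094
The time-0 hedge costs 4.8210, which is the no-arbitrage price.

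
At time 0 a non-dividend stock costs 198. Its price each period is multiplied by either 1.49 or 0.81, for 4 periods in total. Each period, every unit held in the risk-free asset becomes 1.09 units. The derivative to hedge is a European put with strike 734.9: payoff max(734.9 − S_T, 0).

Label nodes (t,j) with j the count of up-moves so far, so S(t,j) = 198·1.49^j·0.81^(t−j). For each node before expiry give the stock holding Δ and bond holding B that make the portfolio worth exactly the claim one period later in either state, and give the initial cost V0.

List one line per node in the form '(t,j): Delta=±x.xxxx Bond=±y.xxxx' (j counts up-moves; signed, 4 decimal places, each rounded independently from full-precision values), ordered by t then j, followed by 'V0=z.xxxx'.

The replicating-portfolio and risk-neutral prices coincide; use p* = (1.09−0.81)/(1.49−0.81) = 0.4118 for the latter.
At expiry t=4: V(4,0)=649.6675, V(4,1)=578.1143, V(4,2)=446.4917, V(4,3)=204.3711, V(4,4)=0.0000
  t=3,j=0: stock 105.2253 → up 156.7857 (V=578.1143), down 85.2325 (V=649.6675). Price 568.9949; hedge Δ=-1.0000, bond B=674.2202.
  t=3,j=1: stock 193.5626 → up 288.4083 (V=446.4917), down 156.7857 (V=578.1143). Price 480.6576; hedge Δ=-1.0000, bond B=674.2202.
  t=3,j=2: stock 356.0596 → up 530.5289 (V=204.3711), down 288.4083 (V=446.4917). Price 318.1605; hedge Δ=-1.0000, bond B=674.2202.
  t=3,j=3: stock 654.9739 → up 975.9111 (V=0.0000), down 530.5289 (V=204.3711). Price 110.2920; hedge Δ=-0.4589, bond B=410.8378.
  t=2,j=0: stock 129.9078 → up 193.5626 (V=480.6576), down 105.2253 (V=568.9949). Price 488.6428; hedge Δ=-1.0000, bond B=618.5506.
  t=2,j=1: stock 238.9662 → up 356.0596 (V=318.1605), down 193.5626 (V=480.6576). Price 379.5844; hedge Δ=-1.0000, bond B=618.5506.
  t=2,j=2: stock 439.5798 → up 654.9739 (V=110.2920), down 356.0596 (V=318.1605). Price 213.3648; hedge Δ=-0.6954, bond B=519.0538.
  t=1,j=0: stock 160.3800 → up 238.9662 (V=379.5844), down 129.9078 (V=488.6428). Price 407.0976; hedge Δ=-1.0000, bond B=567.4776.
  t=1,j=1: stock 295.0200 → up 439.5798 (V=213.3648), down 238.9662 (V=379.5844). Price 285.4505; hedge Δ=-0.8286, bond B=529.8911.
  t=0,j=0: stock 198.0000 → up 295.0200 (V=285.4505), down 160.3800 (V=407.0976). Price 327.5299; hedge Δ=-0.9035, bond B=506.4228.
Check: Δ(0,0)·S0 + B(0,0) = 327.5299 = V0.

(0,0): Delta=-0.9035 Bond=506.4228
(1,0): Delta=-1.0000 Bond=567.4776
(1,1): Delta=-0.8286 Bond=529.8911
(2,0): Delta=-1.0000 Bond=618.5506
(2,1): Delta=-1.0000 Bond=618.5506
(2,2): Delta=-0.6954 Bond=519.0538
(3,0): Delta=-1.0000 Bond=674.2202
(3,1): Delta=-1.0000 Bond=674.2202
(3,2): Delta=-1.0000 Bond=674.2202
(3,3): Delta=-0.4589 Bond=410.8378
V0=327.5299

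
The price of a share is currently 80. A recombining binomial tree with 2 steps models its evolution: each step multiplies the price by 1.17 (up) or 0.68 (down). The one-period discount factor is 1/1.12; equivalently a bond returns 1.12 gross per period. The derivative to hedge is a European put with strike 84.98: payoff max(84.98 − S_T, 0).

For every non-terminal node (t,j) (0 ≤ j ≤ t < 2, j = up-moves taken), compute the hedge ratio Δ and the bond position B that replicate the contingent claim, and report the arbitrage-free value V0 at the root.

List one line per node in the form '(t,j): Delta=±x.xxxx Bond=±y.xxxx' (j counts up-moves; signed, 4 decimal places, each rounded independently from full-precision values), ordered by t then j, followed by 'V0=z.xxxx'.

The replicating-portfolio and risk-neutral prices coincide; use p* = (1.12−0.68)/(1.17−0.68) = 0.8980 for the latter.
At expiry t=2: V(2,0)=47.9880, V(2,1)=21.3320, V(2,2)=0.0000
Node (1,0) S=54.4000: V=(p*·21.3320+(1−p*)·47.9880)/1.12=21.4750; Δ=(21.3320−47.9880)/(63.6480−36.9920)=-1.0000; B=V−Δ·S=75.8750
Node (1,1) S=93.6000: V=(p*·0.0000+(1−p*)·21.3320)/1.12=1.9435; Δ=(0.0000−21.3320)/(109.5120−63.6480)=-0.4651; B=V−Δ·S=45.4782
Node (0,0) S=80.0000: V=(p*·1.9435+(1−p*)·21.4750)/1.12=3.5148; Δ=(1.9435−21.4750)/(93.6000−54.4000)=-0.4983; B=V−Δ·S=43.3749
Each (Δ,B) replicates both successor values, so the strategy is self-financing and V0 is arbitrage-free.

(0,0): Delta=-0.4983 Bond=43.3749
(1,0): Delta=-1.0000 Bond=75.8750
(1,1): Delta=-0.4651 Bond=45.4782
V0=3.5148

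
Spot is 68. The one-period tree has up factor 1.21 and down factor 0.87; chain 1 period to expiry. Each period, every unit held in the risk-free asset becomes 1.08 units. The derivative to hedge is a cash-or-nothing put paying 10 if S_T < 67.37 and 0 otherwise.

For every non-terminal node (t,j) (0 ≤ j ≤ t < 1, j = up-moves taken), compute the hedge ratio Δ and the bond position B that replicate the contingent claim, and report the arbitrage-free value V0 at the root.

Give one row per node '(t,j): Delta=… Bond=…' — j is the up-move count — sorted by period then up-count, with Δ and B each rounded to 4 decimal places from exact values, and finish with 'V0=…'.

Risk-neutral probability p* = (R−d)/(u−d) = (1.08−0.87)/(1.21−0.87) = 0.6176.
At expiry t=1: V(1,0)=10.0000, V(1,1)=0.0000
(0,0): S=68.0000. Δ = (V_up−V_dn)/(S_up−S_dn) = (0.0000−10.0000)/(82.2800−59.1600) = -0.4325. V = [p*·0.0000 + (1−p*)·10.0000]/1.08 = 3.5403. B = V − Δ·S = 32.9521.
Each (Δ,B) replicates both successor values, so the strategy is self-financing and V0 is arbitrage-free.

(0,0): Delta=-0.4325 Bond=32.9521
V0=3.5403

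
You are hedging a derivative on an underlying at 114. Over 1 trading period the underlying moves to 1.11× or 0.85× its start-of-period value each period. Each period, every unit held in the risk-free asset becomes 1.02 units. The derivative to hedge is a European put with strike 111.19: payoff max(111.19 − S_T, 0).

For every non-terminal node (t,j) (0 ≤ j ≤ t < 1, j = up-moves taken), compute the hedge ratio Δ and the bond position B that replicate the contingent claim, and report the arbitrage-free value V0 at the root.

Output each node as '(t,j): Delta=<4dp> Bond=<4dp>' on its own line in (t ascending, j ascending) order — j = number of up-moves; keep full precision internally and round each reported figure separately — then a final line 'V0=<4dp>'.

Since d<R<u, set p* = (R−d)/(u−d) = 0.6538; price each node as the discounted p*-expectation of its children.
Payoff layer (t=1): V(1,0)=14.2900, V(1,1)=0.0000
Node (0,0) S=114.0000: V=(p*·0.0000+(1−p*)·14.2900)/1.02=4.8495; Δ=(0.0000−14.2900)/(126.5400−96.9000)=-0.4821; B=V−Δ·S=59.8111
The time-0 hedge costs 4.8495, which is the no-arbitrage price.

(0,0): Delta=-0.4821 Bond=59.8111
V0=4.8495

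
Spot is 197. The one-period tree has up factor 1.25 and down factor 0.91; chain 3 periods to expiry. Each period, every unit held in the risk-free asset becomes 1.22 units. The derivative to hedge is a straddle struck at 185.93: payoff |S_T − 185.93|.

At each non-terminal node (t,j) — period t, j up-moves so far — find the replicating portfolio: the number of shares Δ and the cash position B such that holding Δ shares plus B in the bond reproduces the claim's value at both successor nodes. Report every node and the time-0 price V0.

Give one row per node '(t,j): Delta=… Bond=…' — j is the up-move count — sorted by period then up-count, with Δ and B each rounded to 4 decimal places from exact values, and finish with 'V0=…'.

Under the risk-neutral measure, an up-move has probability p* = (R−d)/(u−d) = 0.9118 and values discount at R = 1.22.
Payoff layer (t=3): V(3,0)=37.4765, V(3,1)=17.9896, V(3,2)=94.1794, V(3,3)=198.8356
  t=2,j=0: stock 163.1357 → up 203.9196 (V=17.9896), down 148.4535 (V=37.4765). Price 16.1550; hedge Δ=-0.3513, bond B=73.4693.
  t=2,j=1: stock 224.0875 → up 280.1094 (V=94.1794), down 203.9196 (V=17.9896). Price 71.6859; hedge Δ=1.0000, bond B=-152.4016.
  t=2,j=2: stock 307.8125 → up 384.7656 (V=198.8356), down 280.1094 (V=94.1794). Price 155.4109; hedge Δ=1.0000, bond B=-152.4016.
  t=1,j=0: stock 179.2700 → up 224.0875 (V=71.6859), down 163.1357 (V=16.1550). Price 54.7427; hedge Δ=0.9111, bond B=-108.5835.
  t=1,j=1: stock 246.2500 → up 307.8125 (V=155.4109), down 224.0875 (V=71.6859). Price 121.3306; hedge Δ=1.0000, bond B=-124.9194.
  t=0,j=0: stock 197.0000 → up 246.2500 (V=121.3306), down 179.2700 (V=54.7427). Price 94.6354; hedge Δ=0.9941, bond B=-101.2115.
Check: Δ(0,0)·S0 + B(0,0) = 94.6354 = V0.

(0,0): Delta=0.9941 Bond=-101.2115
(1,0): Delta=0.9111 Bond=-108.5835
(1,1): Delta=1.0000 Bond=-124.9194
(2,0): Delta=-0.3513 Bond=73.4693
(2,1): Delta=1.0000 Bond=-152.4016
(2,2): Delta=1.0000 Bond=-152.4016
V0=94.6354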